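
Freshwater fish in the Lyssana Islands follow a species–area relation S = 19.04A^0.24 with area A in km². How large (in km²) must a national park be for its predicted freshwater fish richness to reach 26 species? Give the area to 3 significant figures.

3.66 km²

26 = 19.04 × A^0.24  ⇒  A^0.24 = 26/19.04 = 1.366
ln A = ln(1.366) / 0.24 = 0.3116 / 0.24 = 1.2981
A = e^1.2981 ≈ 3.662 km²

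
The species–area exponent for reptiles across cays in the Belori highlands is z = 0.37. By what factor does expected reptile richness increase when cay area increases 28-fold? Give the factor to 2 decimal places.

3.43

S₂/S₁ = (A₂/A₁)^z = 28^0.37
ln(S₂/S₁) = 0.37 × ln 28 = 0.37 × 3.3322 = 1.2329
S₂/S₁ = e^1.2329 ≈ 3.431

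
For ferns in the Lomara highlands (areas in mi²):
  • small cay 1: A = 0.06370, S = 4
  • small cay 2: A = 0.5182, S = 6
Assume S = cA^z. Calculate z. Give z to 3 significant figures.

Taking logs: ln S = ln c + z ln A, so z = (ln S₂ − ln S₁)/(ln A₂ − ln A₁).
z = ln(6/4) / ln(0.5182/0.0637) = ln(1.5) / ln(8.135) = 0.4055 / 2.0962 = 0.1934

0.193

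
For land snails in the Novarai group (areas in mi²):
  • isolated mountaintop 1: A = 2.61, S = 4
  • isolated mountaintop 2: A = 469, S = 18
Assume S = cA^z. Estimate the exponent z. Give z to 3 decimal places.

Taking logs: ln S = ln c + z ln A, so z = (ln S₂ − ln S₁)/(ln A₂ − ln A₁).
z = ln(18/4) / ln(469/2.61) = ln(4.5) / ln(179.7) = 1.5041 / 5.1913 = 0.2897

0.290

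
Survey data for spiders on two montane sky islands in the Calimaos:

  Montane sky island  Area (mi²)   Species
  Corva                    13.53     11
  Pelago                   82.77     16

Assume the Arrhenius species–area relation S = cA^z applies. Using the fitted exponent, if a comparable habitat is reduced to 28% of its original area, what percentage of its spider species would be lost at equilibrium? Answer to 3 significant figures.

z = ln(16/11) / ln(82.77/13.53) = 0.3747 / 1.8112 = 0.2069
S_new/S_old = (A_new/A_old)^z = 0.28^0.2069 = exp(0.2069 × -1.2730) = 0.7685
Fraction lost = 1 − 0.7685 = 0.2315

23.2%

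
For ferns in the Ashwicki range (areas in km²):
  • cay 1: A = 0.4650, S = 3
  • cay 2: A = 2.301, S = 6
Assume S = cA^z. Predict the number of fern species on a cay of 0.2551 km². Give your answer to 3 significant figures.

2.31

z = ln(6/3) / ln(2.301/0.465) = 0.6931 / 1.5991 = 0.4335
c = 3 / 0.465^0.4335 = 3 / 0.7175 = 4.181
S₃ = 4.181 × 0.2551^0.4335 = 4.181 × 0.5531 ≈ 2.313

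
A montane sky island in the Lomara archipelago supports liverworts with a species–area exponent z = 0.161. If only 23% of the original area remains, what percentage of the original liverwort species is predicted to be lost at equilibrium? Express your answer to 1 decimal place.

21.1%

S_new/S_old = (A_new/A_old)^z = 0.23^0.161
= exp(0.161 × ln 0.23) = exp(0.161 × -1.4697) = exp(-0.2366) ≈ 0.7893
Fraction lost = 1 − 0.7893 = 0.2107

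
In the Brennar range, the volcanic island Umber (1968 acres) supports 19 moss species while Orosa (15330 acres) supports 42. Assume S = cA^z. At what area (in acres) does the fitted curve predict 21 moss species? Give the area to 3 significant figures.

z = ln(42/19) / ln(15330/1968) = 0.7932 / 2.0528 = 0.3864
c = 19 / 1968^0.3864 = 19 / 18.74 = 1.014
A = (21/1.014)^(1/0.3864) ⇒ ln A = ln(20.72)/0.3864 = 7.8438
A = e^7.8438 ≈ 2550 acres

2550 acres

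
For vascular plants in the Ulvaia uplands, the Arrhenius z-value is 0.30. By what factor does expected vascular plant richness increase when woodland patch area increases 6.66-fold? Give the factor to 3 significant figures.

1.77

S₂/S₁ = (A₂/A₁)^z = 6.66^0.3
ln(S₂/S₁) = 0.3 × ln 6.66 = 0.3 × 1.8961 = 0.5688
S₂/S₁ = e^0.5688 ≈ 1.766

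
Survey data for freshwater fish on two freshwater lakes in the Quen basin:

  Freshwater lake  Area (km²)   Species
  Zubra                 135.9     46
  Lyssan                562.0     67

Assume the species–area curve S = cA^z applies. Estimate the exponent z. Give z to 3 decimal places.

Taking logs: ln S = ln c + z ln A, so z = (ln S₂ − ln S₁)/(ln A₂ − ln A₁).
z = ln(67/46) / ln(562/135.9) = ln(1.457) / ln(4.135) = 0.3761 / 1.4196 = 0.2649

0.265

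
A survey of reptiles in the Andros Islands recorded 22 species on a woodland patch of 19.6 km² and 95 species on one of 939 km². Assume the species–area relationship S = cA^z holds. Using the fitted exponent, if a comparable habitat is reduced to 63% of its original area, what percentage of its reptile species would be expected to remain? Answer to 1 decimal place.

84.0%

z = ln(95/22) / ln(939/19.6) = 1.4628 / 3.8693 = 0.3781
S_new/S_old = (A_new/A_old)^z = 0.63^0.3781 = exp(0.3781 × -0.4620) = 0.8397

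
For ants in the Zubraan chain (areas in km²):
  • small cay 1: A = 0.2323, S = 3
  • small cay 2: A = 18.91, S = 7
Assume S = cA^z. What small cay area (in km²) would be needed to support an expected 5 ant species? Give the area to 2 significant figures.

3.3 km²

z = ln(7/3) / ln(18.91/0.2323) = 0.8473 / 4.3994 = 0.1926
c = 3 / 0.2323^0.1926 = 3 / 0.7549 = 3.974
A = (5/3.974)^(1/0.1926) ⇒ ln A = ln(1.258)/0.1926 = 1.1926
A = e^1.1926 ≈ 3.296 km²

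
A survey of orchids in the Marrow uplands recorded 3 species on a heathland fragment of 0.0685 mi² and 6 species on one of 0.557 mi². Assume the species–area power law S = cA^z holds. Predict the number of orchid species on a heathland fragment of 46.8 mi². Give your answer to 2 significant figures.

26

z = ln(6/3) / ln(0.557/0.0685) = 0.6931 / 2.0957 = 0.3307
c = 3 / 0.0685^0.3307 = 3 / 0.412 = 7.281
S₃ = 7.281 × 46.8^0.3307 = 7.281 × 3.568 ≈ 25.98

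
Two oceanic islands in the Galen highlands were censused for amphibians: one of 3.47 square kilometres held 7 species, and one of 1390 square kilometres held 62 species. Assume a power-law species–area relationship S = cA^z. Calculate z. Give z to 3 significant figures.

Taking logs: ln S = ln c + z ln A, so z = (ln S₂ − ln S₁)/(ln A₂ − ln A₁).
z = ln(62/7) / ln(1390/3.47) = ln(8.857) / ln(400.6) = 2.1812 / 5.9929 = 0.3640

0.364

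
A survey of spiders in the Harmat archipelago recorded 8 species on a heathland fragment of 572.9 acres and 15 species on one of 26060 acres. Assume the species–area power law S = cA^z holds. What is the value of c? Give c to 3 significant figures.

z = ln(S₂/S₁) / ln(A₂/A₁) = ln(15/8) / ln(26060/572.9) = 0.6286 / 3.8174 = 0.1647
c = S₁ / A₁^z = 8 / 572.9^0.1647 = 8 / 2.846 = 2.811

2.81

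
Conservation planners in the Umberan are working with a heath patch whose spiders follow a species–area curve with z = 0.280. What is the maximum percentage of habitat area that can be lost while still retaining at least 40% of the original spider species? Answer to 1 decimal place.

96.2%

Need (A_new/A_old)^0.28 = 0.4, so A_new/A_old = 0.4^(1/0.28) = 0.4^3.571
ln(A_new/A_old) = ln 0.4 / 0.28 = -0.9163 / 0.28 = -3.2725
A_new/A_old = e^-3.2725 ≈ 0.03791
Fraction that can be lost = 1 − 0.03791 = 0.9621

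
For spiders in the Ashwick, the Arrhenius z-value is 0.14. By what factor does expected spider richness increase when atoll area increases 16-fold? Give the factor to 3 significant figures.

S₂/S₁ = (A₂/A₁)^z = 16^0.14
ln(S₂/S₁) = 0.14 × ln 16 = 0.14 × 2.7726 = 0.3882
S₂/S₁ = e^0.3882 ≈ 1.474

1.47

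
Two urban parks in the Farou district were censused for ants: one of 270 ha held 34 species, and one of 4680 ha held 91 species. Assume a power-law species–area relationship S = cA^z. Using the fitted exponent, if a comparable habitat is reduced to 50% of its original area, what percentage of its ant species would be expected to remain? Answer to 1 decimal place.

z = ln(91/34) / ln(4680/270) = 0.9845 / 2.8526 = 0.3451
S_new/S_old = (A_new/A_old)^z = 0.5^0.3451 = exp(0.3451 × -0.6931) = 0.7872

78.7%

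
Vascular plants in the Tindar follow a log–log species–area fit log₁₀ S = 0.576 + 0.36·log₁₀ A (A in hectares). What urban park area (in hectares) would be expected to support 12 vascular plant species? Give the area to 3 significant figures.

25.0 hectares

12 = 3.767 × A^0.36  ⇒  A^0.36 = 12/3.767 = 3.186
ln A = ln(3.186) / 0.36 = 1.1586 / 0.36 = 3.2184
A = e^3.2184 ≈ 24.99 hectares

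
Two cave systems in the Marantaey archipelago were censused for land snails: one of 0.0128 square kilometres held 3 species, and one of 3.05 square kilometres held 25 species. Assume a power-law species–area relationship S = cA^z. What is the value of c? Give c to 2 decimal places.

z = ln(S₂/S₁) / ln(A₂/A₁) = ln(25/3) / ln(3.05/0.0128) = 2.1203 / 5.4735 = 0.3874
c = S₁ / A₁^z = 3 / 0.0128^0.3874 = 3 / 0.1848 = 16.23

16.23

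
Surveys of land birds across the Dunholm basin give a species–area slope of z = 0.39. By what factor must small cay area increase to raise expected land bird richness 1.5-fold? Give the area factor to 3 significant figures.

(A₂/A₁)^0.39 = 1.5, so A₂/A₁ = 1.5^(1/0.39) = 1.5^2.564
ln(A₂/A₁) = ln 1.5 / 0.39 = 0.4055 / 0.39 = 1.0397
A₂/A₁ = e^1.0397 ≈ 2.828

2.83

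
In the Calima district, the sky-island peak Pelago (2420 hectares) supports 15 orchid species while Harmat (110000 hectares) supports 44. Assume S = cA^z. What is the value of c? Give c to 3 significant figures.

z = ln(S₂/S₁) / ln(A₂/A₁) = ln(44/15) / ln(110000/2420) = 1.0761 / 3.8167 = 0.2820
c = S₁ / A₁^z = 15 / 2420^0.2820 = 15 / 8.997 = 1.667

1.67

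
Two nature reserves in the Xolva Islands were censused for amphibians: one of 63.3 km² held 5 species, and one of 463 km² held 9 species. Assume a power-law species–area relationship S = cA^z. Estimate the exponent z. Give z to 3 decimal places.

Taking logs: ln S = ln c + z ln A, so z = (ln S₂ − ln S₁)/(ln A₂ − ln A₁).
z = ln(9/5) / ln(463/63.3) = ln(1.8) / ln(7.314) = 0.5878 / 1.9898 = 0.2954

0.295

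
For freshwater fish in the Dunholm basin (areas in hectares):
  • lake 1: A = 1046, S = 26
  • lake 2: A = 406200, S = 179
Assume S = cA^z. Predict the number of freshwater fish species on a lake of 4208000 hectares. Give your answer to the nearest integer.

381

z = ln(179/26) / ln(406200/1046) = 1.9293 / 5.9619 = 0.3236
c = 26 / 1046^0.3236 = 26 / 9.487 = 2.741
S₃ = 2.741 × 4208000^0.3236 = 2.741 × 139.2 ≈ 381.4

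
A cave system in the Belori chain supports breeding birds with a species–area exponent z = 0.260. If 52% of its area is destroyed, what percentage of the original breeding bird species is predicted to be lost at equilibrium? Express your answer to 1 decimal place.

17.4%

S_new/S_old = (A_new/A_old)^z = 0.48^0.26
= exp(0.26 × ln 0.48) = exp(0.26 × -0.7340) = exp(-0.1908) ≈ 0.8263
Fraction lost = 1 − 0.8263 = 0.1737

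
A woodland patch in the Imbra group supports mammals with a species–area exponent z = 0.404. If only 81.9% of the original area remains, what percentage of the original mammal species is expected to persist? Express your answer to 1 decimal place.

92.3%

S_new/S_old = (A_new/A_old)^z = 0.819^0.404
= exp(0.404 × ln 0.819) = exp(0.404 × -0.1997) = exp(-0.0807) ≈ 0.9225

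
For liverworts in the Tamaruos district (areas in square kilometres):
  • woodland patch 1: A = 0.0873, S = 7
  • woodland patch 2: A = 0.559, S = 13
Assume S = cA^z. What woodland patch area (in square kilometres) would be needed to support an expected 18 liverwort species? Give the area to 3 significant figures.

1.48 square kilometres

z = ln(13/7) / ln(0.559/0.0873) = 0.6190 / 1.8568 = 0.3334
c = 7 / 0.0873^0.3334 = 7 / 0.4436 = 15.78
A = (18/15.78)^(1/0.3334) ⇒ ln A = ln(1.141)/0.3334 = 0.3945
A = e^0.3945 ≈ 1.484 square kilometres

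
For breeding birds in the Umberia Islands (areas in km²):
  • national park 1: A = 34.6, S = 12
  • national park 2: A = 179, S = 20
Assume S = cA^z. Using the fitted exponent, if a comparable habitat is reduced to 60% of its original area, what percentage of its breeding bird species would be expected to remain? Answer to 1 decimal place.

85.3%

z = ln(20/12) / ln(179/34.6) = 0.5108 / 1.6435 = 0.3108
S_new/S_old = (A_new/A_old)^z = 0.6^0.3108 = exp(0.3108 × -0.5108) = 0.8532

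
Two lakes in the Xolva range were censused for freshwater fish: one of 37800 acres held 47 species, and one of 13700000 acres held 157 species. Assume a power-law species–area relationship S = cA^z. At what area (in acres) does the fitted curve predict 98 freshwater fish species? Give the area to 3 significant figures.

1370000 acres

z = ln(157/47) / ln(13700000/37800) = 1.2061 / 5.8928 = 0.2047
c = 47 / 37800^0.2047 = 47 / 8.647 = 5.435
A = (98/5.435)^(1/0.2047) ⇒ ln A = ln(18.03)/0.2047 = 14.1303
A = e^14.1303 ≈ 1369972 acres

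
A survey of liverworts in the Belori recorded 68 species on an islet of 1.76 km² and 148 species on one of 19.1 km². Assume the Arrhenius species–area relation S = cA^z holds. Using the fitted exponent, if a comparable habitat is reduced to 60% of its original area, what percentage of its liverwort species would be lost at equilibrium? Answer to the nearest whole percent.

z = ln(148/68) / ln(19.1/1.76) = 0.7777 / 2.3844 = 0.3262
S_new/S_old = (A_new/A_old)^z = 0.6^0.3262 = exp(0.3262 × -0.5108) = 0.8465
Fraction lost = 1 − 0.8465 = 0.1535

15%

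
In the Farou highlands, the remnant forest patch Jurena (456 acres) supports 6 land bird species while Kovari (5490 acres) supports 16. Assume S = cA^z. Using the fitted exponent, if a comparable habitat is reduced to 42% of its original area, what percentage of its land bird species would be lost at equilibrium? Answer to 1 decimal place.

z = ln(16/6) / ln(5490/456) = 0.9808 / 2.4882 = 0.3942
S_new/S_old = (A_new/A_old)^z = 0.42^0.3942 = exp(0.3942 × -0.8675) = 0.7104
Fraction lost = 1 − 0.7104 = 0.2896

29.0%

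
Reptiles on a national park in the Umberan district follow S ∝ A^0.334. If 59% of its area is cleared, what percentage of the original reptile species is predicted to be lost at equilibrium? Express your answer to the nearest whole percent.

26%

S_new/S_old = (A_new/A_old)^z = 0.41^0.334
= exp(0.334 × ln 0.41) = exp(0.334 × -0.8916) = exp(-0.2978) ≈ 0.7425
Fraction lost = 1 − 0.7425 = 0.2575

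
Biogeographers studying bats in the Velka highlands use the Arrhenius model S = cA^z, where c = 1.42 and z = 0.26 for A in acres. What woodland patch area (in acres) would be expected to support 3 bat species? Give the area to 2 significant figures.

18 acres

3 = 1.42 × A^0.26  ⇒  A^0.26 = 3/1.42 = 2.113
ln A = ln(2.113) / 0.26 = 0.7480 / 0.26 = 2.8768
A = e^2.8768 ≈ 17.76 acres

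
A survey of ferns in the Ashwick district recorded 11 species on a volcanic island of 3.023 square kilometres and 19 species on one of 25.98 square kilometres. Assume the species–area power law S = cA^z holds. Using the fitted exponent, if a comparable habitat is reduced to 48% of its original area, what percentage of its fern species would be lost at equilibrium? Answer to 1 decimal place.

17.0%

z = ln(19/11) / ln(25.98/3.023) = 0.5465 / 2.1511 = 0.2541
S_new/S_old = (A_new/A_old)^z = 0.48^0.2541 = exp(0.2541 × -0.7340) = 0.8299
Fraction lost = 1 − 0.8299 = 0.1701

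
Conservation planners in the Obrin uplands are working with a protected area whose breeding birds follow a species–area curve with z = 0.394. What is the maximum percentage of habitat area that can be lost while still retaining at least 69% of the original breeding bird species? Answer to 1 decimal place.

61.0%

Need (A_new/A_old)^0.394 = 0.69, so A_new/A_old = 0.69^(1/0.394) = 0.69^2.538
ln(A_new/A_old) = ln 0.69 / 0.394 = -0.3711 / 0.394 = -0.9418
A_new/A_old = e^-0.9418 ≈ 0.3899
Fraction that can be lost = 1 − 0.3899 = 0.6101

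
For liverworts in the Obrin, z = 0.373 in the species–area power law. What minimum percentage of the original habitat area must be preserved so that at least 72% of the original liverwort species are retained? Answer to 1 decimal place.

Need (A_new/A_old)^0.373 = 0.72, so A_new/A_old = 0.72^(1/0.373) = 0.72^2.681
ln(A_new/A_old) = ln 0.72 / 0.373 = -0.3285 / 0.373 = -0.8807
A_new/A_old = e^-0.8807 ≈ 0.4145

41.4%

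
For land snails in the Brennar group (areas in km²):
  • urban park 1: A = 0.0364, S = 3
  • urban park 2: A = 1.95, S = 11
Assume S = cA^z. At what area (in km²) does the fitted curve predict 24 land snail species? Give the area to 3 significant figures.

21.3 km²

z = ln(11/3) / ln(1.95/0.0364) = 1.2993 / 3.9810 = 0.3264
c = 3 / 0.0364^0.3264 = 3 / 0.3391 = 8.846
A = (24/8.846)^(1/0.3264) ⇒ ln A = ln(2.713)/0.3264 = 3.0582
A = e^3.0582 ≈ 21.29 km²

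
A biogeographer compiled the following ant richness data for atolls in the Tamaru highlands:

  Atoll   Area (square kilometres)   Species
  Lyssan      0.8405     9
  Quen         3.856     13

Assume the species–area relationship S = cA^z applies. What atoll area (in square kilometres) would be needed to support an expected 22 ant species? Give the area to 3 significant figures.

34.1 square kilometres

z = ln(13/9) / ln(3.856/0.8405) = 0.3677 / 1.5234 = 0.2414
c = 9 / 0.8405^0.2414 = 9 / 0.9589 = 9.386
A = (22/9.386)^(1/0.2414) ⇒ ln A = ln(2.344)/0.2414 = 3.5291
A = e^3.5291 ≈ 34.09 square kilometres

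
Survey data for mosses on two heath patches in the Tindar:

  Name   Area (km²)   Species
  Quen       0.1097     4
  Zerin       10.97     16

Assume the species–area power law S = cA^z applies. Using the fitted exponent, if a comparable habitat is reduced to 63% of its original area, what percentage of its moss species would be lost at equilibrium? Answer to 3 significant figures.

z = ln(16/4) / ln(10.97/0.1097) = 1.3863 / 4.6052 = 0.3010
S_new/S_old = (A_new/A_old)^z = 0.63^0.3010 = exp(0.3010 × -0.4620) = 0.8702
Fraction lost = 1 − 0.8702 = 0.1298

13.0%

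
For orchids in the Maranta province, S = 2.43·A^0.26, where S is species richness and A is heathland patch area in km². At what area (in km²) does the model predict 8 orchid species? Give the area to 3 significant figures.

8 = 2.43 × A^0.26  ⇒  A^0.26 = 8/2.43 = 3.292
ln A = ln(3.292) / 0.26 = 1.1916 / 0.26 = 4.5829
A = e^4.5829 ≈ 97.8 km²

97.8 km²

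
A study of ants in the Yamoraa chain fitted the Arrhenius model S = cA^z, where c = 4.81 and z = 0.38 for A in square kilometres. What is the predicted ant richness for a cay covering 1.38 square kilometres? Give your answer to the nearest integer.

5 species

S = 4.81 × 1.38^0.38
ln S = ln 4.81 + 0.38 × ln 1.38 = 1.5707 + 0.38 × 0.3221 = 1.6931
S = e^1.6931 ≈ 5.436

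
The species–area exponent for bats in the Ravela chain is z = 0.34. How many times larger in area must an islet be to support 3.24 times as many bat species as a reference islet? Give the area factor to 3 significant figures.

(A₂/A₁)^0.34 = 3.24, so A₂/A₁ = 3.24^(1/0.34) = 3.24^2.941
ln(A₂/A₁) = ln 3.24 / 0.34 = 1.1756 / 0.34 = 3.4576
A₂/A₁ = e^3.4576 ≈ 31.74

31.7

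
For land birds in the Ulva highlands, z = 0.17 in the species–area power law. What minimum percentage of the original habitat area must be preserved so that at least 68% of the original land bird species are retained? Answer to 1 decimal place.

10.3%

Need (A_new/A_old)^0.17 = 0.68, so A_new/A_old = 0.68^(1/0.17) = 0.68^5.882
ln(A_new/A_old) = ln 0.68 / 0.17 = -0.3857 / 0.17 = -2.2686
A_new/A_old = e^-2.2686 ≈ 0.1035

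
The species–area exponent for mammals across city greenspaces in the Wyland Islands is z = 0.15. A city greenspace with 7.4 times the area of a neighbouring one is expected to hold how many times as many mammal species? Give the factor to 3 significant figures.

S₂/S₁ = (A₂/A₁)^z = 7.4^0.15
ln(S₂/S₁) = 0.15 × ln 7.4 = 0.15 × 2.0015 = 0.3002
S₂/S₁ = e^0.3002 ≈ 1.35

1.35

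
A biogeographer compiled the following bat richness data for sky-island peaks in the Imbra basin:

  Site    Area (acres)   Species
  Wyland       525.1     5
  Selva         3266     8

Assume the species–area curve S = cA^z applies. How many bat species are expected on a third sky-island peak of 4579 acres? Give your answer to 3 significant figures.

z = ln(8/5) / ln(3266/525.1) = 0.4700 / 1.8277 = 0.2572
c = 5 / 525.1^0.2572 = 5 / 5.006 = 0.9987
S₃ = 0.9987 × 4579^0.2572 = 0.9987 × 8.737 ≈ 8.726

8.73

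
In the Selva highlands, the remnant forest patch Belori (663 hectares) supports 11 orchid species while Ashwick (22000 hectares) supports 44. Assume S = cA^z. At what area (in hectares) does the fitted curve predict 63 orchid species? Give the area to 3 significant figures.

54500 hectares

z = ln(44/11) / ln(22000/663) = 1.3863 / 3.5020 = 0.3959
c = 11 / 663^0.3959 = 11 / 13.09 = 0.8404
A = (63/0.8404)^(1/0.3959) ⇒ ln A = ln(74.97)/0.3959 = 10.9056
A = e^10.9056 ≈ 54478 hectares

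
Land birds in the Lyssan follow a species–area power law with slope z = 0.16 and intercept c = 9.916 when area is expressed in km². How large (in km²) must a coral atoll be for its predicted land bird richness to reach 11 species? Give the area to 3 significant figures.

1.91 km²

11 = 9.916 × A^0.16  ⇒  A^0.16 = 11/9.916 = 1.109
ln A = ln(1.109) / 0.16 = 0.1037 / 0.16 = 0.6484
A = e^0.6484 ≈ 1.912 km²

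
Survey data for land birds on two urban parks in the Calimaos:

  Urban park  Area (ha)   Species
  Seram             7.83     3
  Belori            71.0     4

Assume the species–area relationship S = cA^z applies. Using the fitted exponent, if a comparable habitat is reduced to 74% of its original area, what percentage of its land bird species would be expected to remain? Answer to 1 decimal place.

z = ln(4/3) / ln(71/7.83) = 0.2877 / 2.2047 = 0.1305
S_new/S_old = (A_new/A_old)^z = 0.74^0.1305 = exp(0.1305 × -0.3011) = 0.9615

96.1%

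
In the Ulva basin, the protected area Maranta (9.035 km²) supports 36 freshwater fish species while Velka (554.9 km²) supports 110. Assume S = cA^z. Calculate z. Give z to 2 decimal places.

Taking logs: ln S = ln c + z ln A, so z = (ln S₂ − ln S₁)/(ln A₂ − ln A₁).
z = ln(110/36) / ln(554.9/9.035) = ln(3.056) / ln(61.42) = 1.1170 / 4.1177 = 0.2713

0.27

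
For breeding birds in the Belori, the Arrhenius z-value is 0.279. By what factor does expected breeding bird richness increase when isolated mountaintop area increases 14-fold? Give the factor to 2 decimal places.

S₂/S₁ = (A₂/A₁)^z = 14^0.279
ln(S₂/S₁) = 0.279 × ln 14 = 0.279 × 2.6391 = 0.7363
S₂/S₁ = e^0.7363 ≈ 2.088

2.09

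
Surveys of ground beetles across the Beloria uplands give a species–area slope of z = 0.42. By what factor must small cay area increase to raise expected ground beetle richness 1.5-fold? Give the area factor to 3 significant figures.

(A₂/A₁)^0.42 = 1.5, so A₂/A₁ = 1.5^(1/0.42) = 1.5^2.381
ln(A₂/A₁) = ln 1.5 / 0.42 = 0.4055 / 0.42 = 0.9654
A₂/A₁ = e^0.9654 ≈ 2.626

2.63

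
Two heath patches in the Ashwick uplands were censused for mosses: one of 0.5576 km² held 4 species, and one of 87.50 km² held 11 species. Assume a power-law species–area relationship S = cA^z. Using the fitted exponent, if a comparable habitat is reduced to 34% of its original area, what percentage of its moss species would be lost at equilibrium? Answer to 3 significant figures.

19.4%

z = ln(11/4) / ln(87.5/0.5576) = 1.0116 / 5.0558 = 0.2001
S_new/S_old = (A_new/A_old)^z = 0.34^0.2001 = exp(0.2001 × -1.0788) = 0.8058
Fraction lost = 1 − 0.8058 = 0.1942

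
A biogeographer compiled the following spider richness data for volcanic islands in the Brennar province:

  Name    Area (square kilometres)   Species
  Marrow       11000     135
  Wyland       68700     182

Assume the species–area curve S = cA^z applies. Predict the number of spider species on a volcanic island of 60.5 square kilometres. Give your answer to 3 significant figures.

z = ln(182/135) / ln(68700/11000) = 0.2987 / 1.8319 = 0.1631
c = 135 / 11000^0.1631 = 135 / 4.561 = 29.6
S₃ = 29.6 × 60.5^0.1631 = 29.6 × 1.952 ≈ 57.79

57.8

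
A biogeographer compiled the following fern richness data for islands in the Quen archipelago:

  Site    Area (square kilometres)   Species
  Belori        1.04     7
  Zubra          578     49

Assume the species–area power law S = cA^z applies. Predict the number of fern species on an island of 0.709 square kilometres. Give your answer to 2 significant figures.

6.2

z = ln(49/7) / ln(578/1.04) = 1.9459 / 6.3204 = 0.3079
c = 7 / 1.04^0.3079 = 7 / 1.012 = 6.916
S₃ = 6.916 × 0.709^0.3079 = 6.916 × 0.8995 ≈ 6.221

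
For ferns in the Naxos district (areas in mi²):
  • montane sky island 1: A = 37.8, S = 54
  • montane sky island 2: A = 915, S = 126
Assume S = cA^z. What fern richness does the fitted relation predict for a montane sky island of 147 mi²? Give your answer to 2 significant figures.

z = ln(126/54) / ln(915/37.8) = 0.8473 / 3.1866 = 0.2659
c = 54 / 37.8^0.2659 = 54 / 2.627 = 20.56
S₃ = 20.56 × 147^0.2659 = 20.56 × 3.769 ≈ 77.49

77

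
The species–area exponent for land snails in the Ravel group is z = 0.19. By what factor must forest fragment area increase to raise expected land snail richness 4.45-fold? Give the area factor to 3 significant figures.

2580

(A₂/A₁)^0.19 = 4.45, so A₂/A₁ = 4.45^(1/0.19) = 4.45^5.263
ln(A₂/A₁) = ln 4.45 / 0.19 = 1.4929 / 0.19 = 7.8574
A₂/A₁ = e^7.8574 ≈ 2585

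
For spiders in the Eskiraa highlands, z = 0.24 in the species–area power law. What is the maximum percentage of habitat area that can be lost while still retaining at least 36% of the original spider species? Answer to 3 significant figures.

98.6%

Need (A_new/A_old)^0.24 = 0.36, so A_new/A_old = 0.36^(1/0.24) = 0.36^4.167
ln(A_new/A_old) = ln 0.36 / 0.24 = -1.0217 / 0.24 = -4.2569
A_new/A_old = e^-4.2569 ≈ 0.01417
Fraction that can be lost = 1 − 0.01417 = 0.9858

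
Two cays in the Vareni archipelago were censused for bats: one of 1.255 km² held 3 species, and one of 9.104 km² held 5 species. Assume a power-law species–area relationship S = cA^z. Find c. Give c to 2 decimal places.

z = ln(S₂/S₁) / ln(A₂/A₁) = ln(5/3) / ln(9.104/1.255) = 0.5108 / 1.9816 = 0.2578
c = S₁ / A₁^z = 3 / 1.255^0.2578 = 3 / 1.06 = 2.829

2.83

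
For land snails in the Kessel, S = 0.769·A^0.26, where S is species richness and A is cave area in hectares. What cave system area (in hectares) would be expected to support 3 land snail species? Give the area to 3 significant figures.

188 hectares

3 = 0.769 × A^0.26  ⇒  A^0.26 = 3/0.769 = 3.901
ln A = ln(3.901) / 0.26 = 1.3613 / 0.26 = 5.2357
A = e^5.2357 ≈ 187.9 hectares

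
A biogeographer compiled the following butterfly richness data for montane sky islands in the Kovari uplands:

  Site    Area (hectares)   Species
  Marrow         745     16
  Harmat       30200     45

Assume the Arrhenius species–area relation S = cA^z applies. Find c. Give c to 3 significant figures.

2.52

z = ln(S₂/S₁) / ln(A₂/A₁) = ln(45/16) / ln(30200/745) = 1.0341 / 3.7022 = 0.2793
c = S₁ / A₁^z = 16 / 745^0.2793 = 16 / 6.342 = 2.523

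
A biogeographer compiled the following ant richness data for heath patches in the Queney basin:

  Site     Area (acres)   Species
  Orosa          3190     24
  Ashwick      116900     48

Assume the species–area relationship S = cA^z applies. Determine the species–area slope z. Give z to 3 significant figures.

Taking logs: ln S = ln c + z ln A, so z = (ln S₂ − ln S₁)/(ln A₂ − ln A₁).
z = ln(48/24) / ln(116900/3190) = ln(2) / ln(36.65) = 0.6931 / 3.6013 = 0.1925

0.192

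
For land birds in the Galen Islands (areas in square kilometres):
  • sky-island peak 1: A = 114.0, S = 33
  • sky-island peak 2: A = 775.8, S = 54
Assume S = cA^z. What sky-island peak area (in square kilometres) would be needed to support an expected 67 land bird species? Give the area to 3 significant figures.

1800 square kilometres

z = ln(54/33) / ln(775.8/114) = 0.4925 / 1.9177 = 0.2568
c = 33 / 114^0.2568 = 33 / 3.375 = 9.779
A = (67/9.779)^(1/0.2568) ⇒ ln A = ln(6.852)/0.2568 = 7.4939
A = e^7.4939 ≈ 1797 square kilometres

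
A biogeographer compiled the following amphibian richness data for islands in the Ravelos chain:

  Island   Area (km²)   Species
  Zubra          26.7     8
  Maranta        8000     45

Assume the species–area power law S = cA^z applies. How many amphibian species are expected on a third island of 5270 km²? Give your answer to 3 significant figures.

z = ln(45/8) / ln(8000/26.7) = 1.7272 / 5.7025 = 0.3029
c = 8 / 26.7^0.3029 = 8 / 2.704 = 2.958
S₃ = 2.958 × 5270^0.3029 = 2.958 × 13.41 ≈ 39.66

39.7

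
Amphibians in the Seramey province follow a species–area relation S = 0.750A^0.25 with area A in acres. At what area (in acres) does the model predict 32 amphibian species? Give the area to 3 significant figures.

3310000 acres

32 = 0.75 × A^0.25  ⇒  A^0.25 = 32/0.75 = 42.67
ln A = ln(42.67) / 0.25 = 3.7534 / 0.25 = 15.0137
A = e^15.0137 ≈ 3314018 acres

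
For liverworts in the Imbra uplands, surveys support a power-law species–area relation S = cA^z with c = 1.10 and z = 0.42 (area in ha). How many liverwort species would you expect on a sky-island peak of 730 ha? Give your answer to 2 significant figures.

18

S = 1.1 × 730^0.42 = 1.1 × 15.94 ≈ 17.54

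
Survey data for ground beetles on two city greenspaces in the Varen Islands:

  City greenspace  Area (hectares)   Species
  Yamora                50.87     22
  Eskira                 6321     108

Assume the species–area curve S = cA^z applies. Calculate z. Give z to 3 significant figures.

Taking logs: ln S = ln c + z ln A, so z = (ln S₂ − ln S₁)/(ln A₂ − ln A₁).
z = ln(108/22) / ln(6321/50.87) = ln(4.909) / ln(124.3) = 1.5911 / 4.8224 = 0.3299

0.330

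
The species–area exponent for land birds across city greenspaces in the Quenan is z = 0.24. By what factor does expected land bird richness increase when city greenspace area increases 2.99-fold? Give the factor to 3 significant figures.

1.30

S₂/S₁ = (A₂/A₁)^z = 2.99^0.24
ln(S₂/S₁) = 0.24 × ln 2.99 = 0.24 × 1.0953 = 0.2629
S₂/S₁ = e^0.2629 ≈ 1.301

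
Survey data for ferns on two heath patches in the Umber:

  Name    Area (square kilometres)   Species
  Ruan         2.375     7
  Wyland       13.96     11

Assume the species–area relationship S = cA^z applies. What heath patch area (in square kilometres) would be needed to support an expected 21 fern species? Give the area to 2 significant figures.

z = ln(11/7) / ln(13.96/2.375) = 0.4520 / 1.7712 = 0.2552
c = 7 / 2.375^0.2552 = 7 / 1.247 = 5.614
A = (21/5.614)^(1/0.2552) ⇒ ln A = ln(3.741)/0.2552 = 5.1701
A = e^5.1701 ≈ 175.9 square kilometres

180 square kilometres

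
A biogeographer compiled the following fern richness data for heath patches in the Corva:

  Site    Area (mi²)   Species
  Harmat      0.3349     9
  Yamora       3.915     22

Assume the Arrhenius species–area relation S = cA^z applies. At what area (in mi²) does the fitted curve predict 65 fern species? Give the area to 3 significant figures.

77.1 mi²

z = ln(22/9) / ln(3.915/0.3349) = 0.8938 / 2.4587 = 0.3635
c = 9 / 0.3349^0.3635 = 9 / 0.6719 = 13.4
A = (65/13.4)^(1/0.3635) ⇒ ln A = ln(4.852)/0.3635 = 4.3449
A = e^4.3449 ≈ 77.09 mi²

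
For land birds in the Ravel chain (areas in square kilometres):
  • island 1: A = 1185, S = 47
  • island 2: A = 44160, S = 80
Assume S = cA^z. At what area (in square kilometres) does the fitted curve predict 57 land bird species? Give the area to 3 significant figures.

z = ln(80/47) / ln(44160/1185) = 0.5319 / 3.6181 = 0.1470
c = 47 / 1185^0.1470 = 47 / 2.83 = 16.61
A = (57/16.61)^(1/0.1470) ⇒ ln A = ln(3.433)/0.1470 = 8.3897
A = e^8.3897 ≈ 4402 square kilometres

4400 square kilometres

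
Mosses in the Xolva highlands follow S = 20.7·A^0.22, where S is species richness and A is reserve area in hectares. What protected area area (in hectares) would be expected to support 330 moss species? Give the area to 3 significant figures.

292000 hectares

330 = 20.7 × A^0.22  ⇒  A^0.22 = 330/20.7 = 15.94
ln A = ln(15.94) / 0.22 = 2.7690 / 0.22 = 12.5862
A = e^12.5862 ≈ 292487 hectares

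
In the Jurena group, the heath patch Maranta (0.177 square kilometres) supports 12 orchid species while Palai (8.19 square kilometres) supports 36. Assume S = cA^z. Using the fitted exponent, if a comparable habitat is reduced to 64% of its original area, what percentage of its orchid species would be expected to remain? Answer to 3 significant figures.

88.0%

z = ln(36/12) / ln(8.19/0.177) = 1.0986 / 3.8345 = 0.2865
S_new/S_old = (A_new/A_old)^z = 0.64^0.2865 = exp(0.2865 × -0.4463) = 0.88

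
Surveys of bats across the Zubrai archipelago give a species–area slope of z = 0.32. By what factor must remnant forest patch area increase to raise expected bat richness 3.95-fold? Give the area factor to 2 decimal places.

73.18

(A₂/A₁)^0.32 = 3.95, so A₂/A₁ = 3.95^(1/0.32) = 3.95^3.125
ln(A₂/A₁) = ln 3.95 / 0.32 = 1.3737 / 0.32 = 4.2929
A₂/A₁ = e^4.2929 ≈ 73.18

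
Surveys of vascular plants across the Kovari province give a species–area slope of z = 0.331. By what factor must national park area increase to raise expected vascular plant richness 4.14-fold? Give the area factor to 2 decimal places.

(A₂/A₁)^0.331 = 4.14, so A₂/A₁ = 4.14^(1/0.331) = 4.14^3.021
ln(A₂/A₁) = ln 4.14 / 0.331 = 1.4207 / 0.331 = 4.2921
A₂/A₁ = e^4.2921 ≈ 73.12

73.12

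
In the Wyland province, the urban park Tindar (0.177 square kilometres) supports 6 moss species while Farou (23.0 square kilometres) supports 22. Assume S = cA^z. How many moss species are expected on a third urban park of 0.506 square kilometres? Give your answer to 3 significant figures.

7.94

z = ln(22/6) / ln(23/0.177) = 1.2993 / 4.8671 = 0.2670
c = 6 / 0.177^0.2670 = 6 / 0.6299 = 9.526
S₃ = 9.526 × 0.506^0.2670 = 9.526 × 0.8337 ≈ 7.942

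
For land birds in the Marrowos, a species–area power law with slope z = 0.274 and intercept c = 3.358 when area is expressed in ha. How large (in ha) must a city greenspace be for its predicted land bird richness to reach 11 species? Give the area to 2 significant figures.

76 ha

11 = 3.358 × A^0.274  ⇒  A^0.274 = 11/3.358 = 3.276
ln A = ln(3.276) / 0.274 = 1.1865 / 0.274 = 4.3305
A = e^4.3305 ≈ 75.98 ha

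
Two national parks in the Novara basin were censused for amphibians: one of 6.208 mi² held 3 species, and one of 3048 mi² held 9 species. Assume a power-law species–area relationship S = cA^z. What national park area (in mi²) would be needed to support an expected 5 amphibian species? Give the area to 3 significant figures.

111 mi²

z = ln(9/3) / ln(3048/6.208) = 1.0986 / 6.1964 = 0.1773
c = 3 / 6.208^0.1773 = 3 / 1.382 = 2.17
A = (5/2.17)^(1/0.1773) ⇒ ln A = ln(2.304)/0.1773 = 4.7070
A = e^4.7070 ≈ 110.7 mi²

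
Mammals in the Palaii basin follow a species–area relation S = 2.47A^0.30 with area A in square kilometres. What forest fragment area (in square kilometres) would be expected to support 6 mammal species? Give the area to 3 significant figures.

6 = 2.47 × A^0.3  ⇒  A^0.3 = 6/2.47 = 2.429
ln A = ln(2.429) / 0.3 = 0.8875 / 0.3 = 2.9585
A = e^2.9585 ≈ 19.27 square kilometres

19.3 square kilometres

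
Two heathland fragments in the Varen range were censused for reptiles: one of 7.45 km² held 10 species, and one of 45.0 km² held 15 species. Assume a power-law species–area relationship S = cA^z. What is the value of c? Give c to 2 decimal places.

z = ln(S₂/S₁) / ln(A₂/A₁) = ln(15/10) / ln(45/7.45) = 0.4055 / 1.7984 = 0.2255
c = S₁ / A₁^z = 10 / 7.45^0.2255 = 10 / 1.573 = 6.359

6.36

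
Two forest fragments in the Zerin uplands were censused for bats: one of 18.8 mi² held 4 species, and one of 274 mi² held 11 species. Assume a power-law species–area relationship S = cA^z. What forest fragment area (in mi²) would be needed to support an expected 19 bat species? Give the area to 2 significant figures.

z = ln(11/4) / ln(274/18.8) = 1.0116 / 2.6793 = 0.3776
c = 4 / 18.8^0.3776 = 4 / 3.027 = 1.321
A = (19/1.321)^(1/0.3776) ⇒ ln A = ln(14.38)/0.3776 = 7.0607
A = e^7.0607 ≈ 1165 mi²

1200 mi²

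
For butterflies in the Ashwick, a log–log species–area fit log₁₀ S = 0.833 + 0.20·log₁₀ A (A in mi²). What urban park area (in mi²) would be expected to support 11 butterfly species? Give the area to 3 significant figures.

11 = 6.808 × A^0.2  ⇒  A^0.2 = 11/6.808 = 1.616
ln A = ln(1.616) / 0.2 = 0.4798 / 0.2 = 2.3992
A = e^2.3992 ≈ 11.01 mi²

11.0 mi²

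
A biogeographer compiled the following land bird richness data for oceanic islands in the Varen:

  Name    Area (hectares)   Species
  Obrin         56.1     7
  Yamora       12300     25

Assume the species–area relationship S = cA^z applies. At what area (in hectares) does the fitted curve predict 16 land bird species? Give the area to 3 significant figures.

1860 hectares

z = ln(25/7) / ln(12300/56.1) = 1.2730 / 5.3902 = 0.2362
c = 7 / 56.1^0.2362 = 7 / 2.588 = 2.704
A = (16/2.704)^(1/0.2362) ⇒ ln A = ln(5.916)/0.2362 = 7.5276
A = e^7.5276 ≈ 1859 hectares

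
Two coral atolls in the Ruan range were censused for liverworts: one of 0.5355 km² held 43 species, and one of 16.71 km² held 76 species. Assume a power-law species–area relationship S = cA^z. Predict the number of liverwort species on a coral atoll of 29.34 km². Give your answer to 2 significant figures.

z = ln(76/43) / ln(16.71/0.5355) = 0.5695 / 3.4406 = 0.1655
c = 43 / 0.5355^0.1655 = 43 / 0.9018 = 47.68
S₃ = 47.68 × 29.34^0.1655 = 47.68 × 1.75 ≈ 83.42

83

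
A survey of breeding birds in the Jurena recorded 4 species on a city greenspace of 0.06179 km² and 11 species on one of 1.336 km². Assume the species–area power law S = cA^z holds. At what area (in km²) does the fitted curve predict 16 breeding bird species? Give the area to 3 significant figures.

z = ln(11/4) / ln(1.336/0.06179) = 1.0116 / 3.0737 = 0.3291
c = 4 / 0.06179^0.3291 = 4 / 0.4 = 10
A = (16/10)^(1/0.3291) ⇒ ln A = ln(1.6)/0.3291 = 1.4282
A = e^1.4282 ≈ 4.171 km²

4.17 km²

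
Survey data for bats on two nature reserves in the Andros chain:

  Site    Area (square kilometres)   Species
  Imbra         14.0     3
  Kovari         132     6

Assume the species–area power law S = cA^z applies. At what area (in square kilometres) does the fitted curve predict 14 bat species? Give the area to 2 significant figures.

z = ln(6/3) / ln(132/14) = 0.6931 / 2.2437 = 0.3089
c = 3 / 14^0.3089 = 3 / 2.26 = 1.328
A = (14/1.328)^(1/0.3089) ⇒ ln A = ln(10.55)/0.3089 = 7.6255
A = e^7.6255 ≈ 2050 square kilometres

2000 square kilometres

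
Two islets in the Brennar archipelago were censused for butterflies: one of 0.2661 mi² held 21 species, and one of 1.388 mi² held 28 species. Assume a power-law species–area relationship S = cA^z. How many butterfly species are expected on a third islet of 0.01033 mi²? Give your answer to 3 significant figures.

z = ln(28/21) / ln(1.388/0.2661) = 0.2877 / 1.6517 = 0.1742
c = 21 / 0.2661^0.1742 = 21 / 0.7941 = 26.45
S₃ = 26.45 × 0.01033^0.1742 = 26.45 × 0.4509 ≈ 11.93

11.9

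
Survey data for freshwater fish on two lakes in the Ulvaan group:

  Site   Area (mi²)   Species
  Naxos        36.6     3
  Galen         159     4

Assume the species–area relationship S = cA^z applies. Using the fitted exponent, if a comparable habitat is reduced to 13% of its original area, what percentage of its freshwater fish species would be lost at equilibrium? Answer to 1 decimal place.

z = ln(4/3) / ln(159/36.6) = 0.2877 / 1.4689 = 0.1959
S_new/S_old = (A_new/A_old)^z = 0.13^0.1959 = exp(0.1959 × -2.0402) = 0.6706
Fraction lost = 1 − 0.6706 = 0.3294

32.9%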